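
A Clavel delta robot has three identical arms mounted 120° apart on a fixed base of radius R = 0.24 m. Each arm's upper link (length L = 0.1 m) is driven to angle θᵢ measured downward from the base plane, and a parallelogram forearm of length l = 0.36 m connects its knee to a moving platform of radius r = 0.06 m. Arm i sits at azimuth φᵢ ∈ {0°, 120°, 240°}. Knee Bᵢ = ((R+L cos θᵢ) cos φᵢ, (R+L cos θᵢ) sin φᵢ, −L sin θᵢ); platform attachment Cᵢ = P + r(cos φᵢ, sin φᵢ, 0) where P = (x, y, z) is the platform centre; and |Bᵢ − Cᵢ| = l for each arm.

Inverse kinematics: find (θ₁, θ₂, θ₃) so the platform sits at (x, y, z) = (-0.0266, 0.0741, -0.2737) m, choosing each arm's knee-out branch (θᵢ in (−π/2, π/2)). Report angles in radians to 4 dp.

θ₁ = 0.6974, θ₂ = -0.2619, θ₃ = 0.8723

φ1=0.0° → target in arm frame (-0.0266, 0.0741)
  A cos θ + B sin θ = C:  0.2066·cos θ + -0.2737·sin θ = -0.0174
  γ=atan2(-0.2737,0.2066)=-0.9242;  ψ=arccos(-0.0508)=1.6216;  θ1=γ+ψ≈0.6974
φ2=120.0° → target in arm frame (0.0775, -0.0140)
  e−x'=0.1025;  (l²−L²−(e−x')²−y'²−z²)/2L = 0.1699
  γ=atan2(-0.2737,0.1025)=-1.2124;  ψ=arccos(0.5813)=0.9505;  θ2=γ+ψ≈-0.2619
rotate P by −φ3: (-0.0509, -0.0601, -0.2737)
  e−x'=0.2309;  (l²−L²−(e−x')²−y'²−z²)/2L = -0.0611
  γ=atan2(-0.2737,0.2309)=-0.8701;  ψ=arccos(-0.1707)=1.7423;  θ3=γ+ψ≈0.8723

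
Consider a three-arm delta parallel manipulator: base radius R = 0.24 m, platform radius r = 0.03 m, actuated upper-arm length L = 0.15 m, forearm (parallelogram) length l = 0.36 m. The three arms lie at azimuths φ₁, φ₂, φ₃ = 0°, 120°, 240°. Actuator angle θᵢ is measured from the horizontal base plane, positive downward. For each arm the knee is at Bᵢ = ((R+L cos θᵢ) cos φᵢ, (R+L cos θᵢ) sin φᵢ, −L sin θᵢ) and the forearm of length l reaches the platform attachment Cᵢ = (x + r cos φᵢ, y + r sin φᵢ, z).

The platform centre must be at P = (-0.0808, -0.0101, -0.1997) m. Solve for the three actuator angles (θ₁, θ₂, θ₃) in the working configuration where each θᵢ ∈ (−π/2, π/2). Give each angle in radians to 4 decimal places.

θ₁ = 1.1346, θ₂ = 0.3491, θ₃ = 0.1744

arm 1 (φ=0.0°): x'=-0.0808, y'=-0.0101
  e−x'=0.2908;  (l²−L²−(e−x')²−y'²−z²)/2L = -0.0582
  √(A²+B²)=0.3528;  θ1 = -0.6018+1.7364 ≈ 1.1346
arm 2 (φ=120.0°): x'=0.0317, y'=0.0750
  e−x'=0.1783;  (l²−L²−(e−x')²−y'²−z²)/2L = 0.0993
  γ=atan2(-0.1997,0.1783)=-0.8418;  ψ=arccos(0.3708)=1.1909;  θ2=γ+ψ≈0.3491
arm 3 (φ=240.0°): x'=0.0491, y'=-0.0649
  A=0.1609, B=-0.1997, C=(l²−L²−A²−y'²−z²)/(2L)=0.1238
  γ=atan2(-0.1997,0.1609)=-0.8927;  ψ=arccos(0.4827)=1.0671;  θ3=γ+ψ≈0.1744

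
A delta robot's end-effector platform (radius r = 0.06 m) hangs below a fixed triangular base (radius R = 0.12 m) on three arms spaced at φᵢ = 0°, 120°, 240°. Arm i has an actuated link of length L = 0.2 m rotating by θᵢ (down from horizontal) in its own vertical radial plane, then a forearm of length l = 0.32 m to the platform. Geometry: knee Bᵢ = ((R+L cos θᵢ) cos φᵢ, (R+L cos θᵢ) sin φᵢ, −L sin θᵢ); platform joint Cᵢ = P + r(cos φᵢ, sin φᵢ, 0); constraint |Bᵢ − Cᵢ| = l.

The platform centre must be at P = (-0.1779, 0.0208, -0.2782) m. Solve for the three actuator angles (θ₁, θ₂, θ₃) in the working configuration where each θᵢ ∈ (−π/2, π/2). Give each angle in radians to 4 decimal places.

θ₁ = 1.2217, θ₂ = 0.1747, θ₃ = 0.3490

φ1=0.0° → target in arm frame (-0.1779, 0.0208)
  A=0.2379, B=-0.2782, C=(l²−L²−A²−y'²−z²)/(2L)=-0.1801
  γ=atan2(-0.2782,0.2379)=-0.8633;  ψ=arccos(-0.4919)=2.0851;  θ1=γ+ψ≈1.2217
rotate P by −φ2: (0.1070, 0.1437, -0.2782)
  A cos θ + B sin θ = C:  -0.0470·cos θ + -0.2782·sin θ = -0.0946
  γ=atan2(-0.2782,-0.0470)=-1.7380;  ψ=arccos(-0.3353)=1.9127;  θ2=γ+ψ≈0.1747
arm 3 (φ=240.0°): x'=0.0709, y'=-0.1645
  e−x'=-0.0109;  (l²−L²−(e−x')²−y'²−z²)/2L = -0.1054
  √(A²+B²)=0.2784;  θ3 = -1.6101+1.9591 ≈ 0.3490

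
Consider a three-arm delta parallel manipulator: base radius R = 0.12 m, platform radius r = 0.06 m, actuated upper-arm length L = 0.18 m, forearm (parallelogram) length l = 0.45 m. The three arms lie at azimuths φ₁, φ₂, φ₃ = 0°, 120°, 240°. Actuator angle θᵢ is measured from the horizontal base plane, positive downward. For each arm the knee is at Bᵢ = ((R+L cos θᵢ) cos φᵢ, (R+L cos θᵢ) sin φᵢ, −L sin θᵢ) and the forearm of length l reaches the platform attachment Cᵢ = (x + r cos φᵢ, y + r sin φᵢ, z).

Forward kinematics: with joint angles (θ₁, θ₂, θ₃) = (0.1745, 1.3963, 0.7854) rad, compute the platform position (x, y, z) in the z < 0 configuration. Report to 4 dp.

arm 1 at φ=0.0°: ρ1 = 0.2373;  centre 1 = (0.2373, 0.0000, -0.0313)
centre 2 = (0.0913·cos120.0°, 0.0913·sin120.0°, -0.1773) = (-0.0456, 0.0790, -0.1773)
arm 3 at φ=240.0°: ρ3 = 0.1873;  centre 3 = (-0.0936, -0.1622, -0.1273)
subtract pairs → two planes through P
linear system: -0.5658x+0.1580y = -0.0175−-0.2920z; -0.6618x+-0.3244y = -0.0060−-0.1921z
det = 0.2881;  x = 0.0230+-0.4341z,  y = -0.0285+0.2936z
into |P−centre ₁|² = l²: 1.2747z² + 0.2318z + -0.1548 = 0;  Δ = 0.8431;  z = -0.4511 or 0.2692 → z<0 root = -0.4511
x = 0.2188, y = -0.1609

(0.2188, -0.1609, -0.4511)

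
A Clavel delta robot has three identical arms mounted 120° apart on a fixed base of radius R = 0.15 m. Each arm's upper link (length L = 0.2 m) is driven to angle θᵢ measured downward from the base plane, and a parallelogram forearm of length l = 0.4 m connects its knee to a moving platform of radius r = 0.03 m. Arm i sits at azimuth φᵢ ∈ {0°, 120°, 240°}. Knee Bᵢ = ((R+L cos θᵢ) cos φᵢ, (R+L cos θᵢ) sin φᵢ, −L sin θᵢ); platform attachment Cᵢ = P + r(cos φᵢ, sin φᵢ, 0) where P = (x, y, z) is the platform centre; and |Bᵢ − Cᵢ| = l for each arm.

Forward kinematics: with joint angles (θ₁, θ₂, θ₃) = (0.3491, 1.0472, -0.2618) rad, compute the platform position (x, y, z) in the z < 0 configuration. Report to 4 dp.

(0.0216, -0.1683, -0.2913)

arm 1 at φ=0.0°: (R−r)+L cos θ1 = 0.3079;  centre 1 = (0.3079, 0.0000, -0.0684)
centre 2 = (0.2200·cos120.0°, 0.2200·sin120.0°, -0.1732) = (-0.1100, 0.1905, -0.1732)
arm 3 at φ=240.0°: (R−r)+L cos θ3 = 0.3132;  centre 3 = (-0.1566, -0.2712, 0.0518)
subtract pairs → two planes through P
[-0.8359 0.3811 -0.2096]·P = -0.0211;  [-0.9291 -0.5425 0.2403]·P = 0.0013
Cramer: x(z) = 0.0136-0.0274z;  y(z) = -0.0256+0.4900z
sphere 1 gives Az²+Bz+C=0 with A=1.2408, B=0.1279, C=-0.0680;  B²−4AC=0.3540;  roots -0.2913, 0.1882;  negative root z = -0.2913
x = 0.0216, y = -0.1683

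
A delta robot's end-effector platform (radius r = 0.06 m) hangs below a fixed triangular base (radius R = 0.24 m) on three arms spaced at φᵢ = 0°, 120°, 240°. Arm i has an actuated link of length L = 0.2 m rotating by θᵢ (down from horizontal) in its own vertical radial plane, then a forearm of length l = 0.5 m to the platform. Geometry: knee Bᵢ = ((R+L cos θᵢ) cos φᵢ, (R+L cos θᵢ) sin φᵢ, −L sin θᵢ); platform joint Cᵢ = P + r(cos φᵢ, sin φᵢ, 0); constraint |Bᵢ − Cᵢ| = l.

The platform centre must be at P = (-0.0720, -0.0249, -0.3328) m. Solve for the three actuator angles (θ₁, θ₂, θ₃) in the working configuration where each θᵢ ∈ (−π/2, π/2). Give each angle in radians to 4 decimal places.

θ₁ = 0.4362, θ₂ = -0.0001, θ₃ = -0.2618

arm 1 (φ=0.0°): x'=-0.0720, y'=-0.0249
  A cos θ + B sin θ = C:  0.2520·cos θ + -0.3328·sin θ = 0.0878
  θ1 = atan2(B,A) + arccos(C/0.4174) = 0.4362
arm 2 (φ=120.0°): x'=0.0144, y'=0.0748
  A cos θ + B sin θ = C:  0.1656·cos θ + -0.3328·sin θ = 0.1656
  √(A²+B²)=0.3717;  θ2 = -1.1092+1.1091 ≈ -0.0001
arm 3 (φ=240.0°): x'=0.0576, y'=-0.0499
  e−x'=0.1224;  (l²−L²−(e−x')²−y'²−z²)/2L = 0.2044
  √(A²+B²)=0.3546;  θ3 = -1.2183+0.9564 ≈ -0.2618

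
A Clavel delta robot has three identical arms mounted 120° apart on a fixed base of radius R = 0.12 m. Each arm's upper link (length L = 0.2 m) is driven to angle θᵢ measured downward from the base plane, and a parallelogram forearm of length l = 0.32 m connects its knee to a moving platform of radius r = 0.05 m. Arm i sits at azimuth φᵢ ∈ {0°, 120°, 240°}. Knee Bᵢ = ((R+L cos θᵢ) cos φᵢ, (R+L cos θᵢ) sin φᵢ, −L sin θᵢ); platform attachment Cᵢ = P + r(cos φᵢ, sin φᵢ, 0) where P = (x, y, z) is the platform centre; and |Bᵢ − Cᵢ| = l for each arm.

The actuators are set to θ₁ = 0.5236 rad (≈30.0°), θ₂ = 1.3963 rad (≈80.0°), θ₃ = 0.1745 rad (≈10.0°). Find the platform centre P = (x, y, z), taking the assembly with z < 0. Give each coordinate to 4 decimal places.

arm 1 at φ=0.0°: e+L cos θ1 = 0.2432;  centre 1 = (0.2432, 0.0000, -0.1000)
arm 2 at φ=120.0°: e+L cos θ2 = 0.1047;  centre 2 = (-0.0524, 0.0907, -0.1970)
arm 3 at φ=240.0°: e+L cos θ3 = 0.2670;  centre 3 = (-0.1335, -0.2312, -0.0347)
|centre ₂|²−|centre ₁|² = -0.0194;  |centre ₃|²−|centre ₁|² = 0.0033
linear system: -0.5911x+0.1814y = -0.0194−-0.1939z; -0.7534x+-0.4624y = 0.0033−0.1306z
det = 0.4100;  x = 0.0204+-0.1610z,  y = -0.0404+0.5446z
into |P−centre ₁|² = l²: 1.3225z² + 0.2277z + -0.0411 = 0;  Δ = 0.2694;  z = -0.2823 or 0.1101 → z<0 root = -0.2823
x = 0.0658, y = -0.1942

(0.0658, -0.1942, -0.2823)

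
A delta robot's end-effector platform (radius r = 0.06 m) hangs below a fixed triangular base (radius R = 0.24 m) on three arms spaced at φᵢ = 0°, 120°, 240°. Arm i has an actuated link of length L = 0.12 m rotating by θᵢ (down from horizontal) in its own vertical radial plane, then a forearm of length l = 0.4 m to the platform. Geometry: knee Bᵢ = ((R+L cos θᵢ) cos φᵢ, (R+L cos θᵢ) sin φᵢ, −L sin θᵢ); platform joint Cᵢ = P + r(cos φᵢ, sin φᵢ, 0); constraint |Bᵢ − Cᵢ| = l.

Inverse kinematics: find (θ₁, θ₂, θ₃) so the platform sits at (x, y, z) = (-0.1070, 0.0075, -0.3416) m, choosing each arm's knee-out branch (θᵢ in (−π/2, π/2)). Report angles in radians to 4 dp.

φ1=0.0° → target in arm frame (-0.1070, 0.0075)
  A cos θ + B sin θ = C:  0.2870·cos θ + -0.3416·sin θ = -0.2230
  √(A²+B²)=0.4462;  θ1 = -0.8720+2.0941 ≈ 1.2221
arm 2 (φ=120.0°): x'=0.0600, y'=0.0889
  A cos θ + B sin θ = C:  0.1200·cos θ + -0.3416·sin θ = 0.0275
  γ=atan2(-0.3416,0.1200)=-1.2330;  ψ=arccos(0.0760)=1.4947;  θ2=γ+ψ≈0.2618
φ3=240.0° → target in arm frame (0.0470, -0.0964)
  A=0.1330, B=-0.3416, C=(l²−L²−A²−y'²−z²)/(2L)=0.0080
  √(A²+B²)=0.3666;  θ3 = -1.1995+1.5489 ≈ 0.3494

θ₁ = 1.2221, θ₂ = 0.2618, θ₃ = 0.3494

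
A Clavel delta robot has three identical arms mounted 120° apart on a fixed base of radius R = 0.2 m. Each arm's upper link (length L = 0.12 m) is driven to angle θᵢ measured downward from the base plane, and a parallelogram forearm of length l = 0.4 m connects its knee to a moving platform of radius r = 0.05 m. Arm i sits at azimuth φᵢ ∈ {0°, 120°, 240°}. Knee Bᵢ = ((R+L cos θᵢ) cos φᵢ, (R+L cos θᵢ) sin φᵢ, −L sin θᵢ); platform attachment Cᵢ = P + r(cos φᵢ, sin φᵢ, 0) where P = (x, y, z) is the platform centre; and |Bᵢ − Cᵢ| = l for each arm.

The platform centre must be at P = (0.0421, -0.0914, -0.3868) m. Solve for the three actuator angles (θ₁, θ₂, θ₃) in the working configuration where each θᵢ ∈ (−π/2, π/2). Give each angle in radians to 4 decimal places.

θ₁ = 0.5238, θ₂ = 1.2218, θ₃ = 0.4360

φ1=0.0° → target in arm frame (0.0421, -0.0914)
  e−x'=0.1079;  (l²−L²−(e−x')²−y'²−z²)/2L = -0.1000
  γ=atan2(-0.3868,0.1079)=-1.2988;  ψ=arccos(-0.2491)=1.8226;  θ1=γ+ψ≈0.5238
rotate P by −φ2: (-0.1002, 0.0092, -0.3868)
  A cos θ + B sin θ = C:  0.2502·cos θ + -0.3868·sin θ = -0.2779
  γ=atan2(-0.3868,0.2502)=-0.9966;  ψ=arccos(-0.6033)=2.2184;  θ2=γ+ψ≈1.2218
arm 3 (φ=240.0°): x'=0.0581, y'=0.0822
  e−x'=0.0919;  (l²−L²−(e−x')²−y'²−z²)/2L = -0.0800
  γ=atan2(-0.3868,0.0919)=-1.3375;  ψ=arccos(-0.2013)=1.7735;  θ3=γ+ψ≈0.4360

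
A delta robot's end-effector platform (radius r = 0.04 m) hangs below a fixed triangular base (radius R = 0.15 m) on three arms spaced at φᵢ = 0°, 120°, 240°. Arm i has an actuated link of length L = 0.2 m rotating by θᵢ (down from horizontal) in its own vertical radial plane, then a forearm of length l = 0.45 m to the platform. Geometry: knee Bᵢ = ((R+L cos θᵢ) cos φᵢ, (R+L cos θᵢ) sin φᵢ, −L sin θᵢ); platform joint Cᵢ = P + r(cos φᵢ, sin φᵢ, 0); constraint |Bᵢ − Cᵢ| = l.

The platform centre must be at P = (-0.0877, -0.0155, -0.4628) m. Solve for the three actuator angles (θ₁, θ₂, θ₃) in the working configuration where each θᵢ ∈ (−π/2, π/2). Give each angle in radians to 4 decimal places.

rotate P by −φ1: (-0.0877, -0.0155, -0.4628)
  A cos θ + B sin θ = C:  0.1977·cos θ + -0.4628·sin θ = -0.2275
  γ=atan2(-0.4628,0.1977)=-1.1671;  ψ=arccos(-0.4521)=2.0399;  θ1=γ+ψ≈0.8728
rotate P by −φ2: (0.0304, 0.0837, -0.4628)
  A=0.0796, B=-0.4628, C=(l²−L²−A²−y'²−z²)/(2L)=-0.1626
  θ2 = atan2(B,A) + arccos(C/0.4696) = 0.5237
φ3=240.0° → target in arm frame (0.0573, -0.0682)
  A=0.0527, B=-0.4628, C=(l²−L²−A²−y'²−z²)/(2L)=-0.1478
  √(A²+B²)=0.4658;  θ3 = -1.4574+1.8937 ≈ 0.4363

θ₁ = 0.8728, θ₂ = 0.5237, θ₃ = 0.4363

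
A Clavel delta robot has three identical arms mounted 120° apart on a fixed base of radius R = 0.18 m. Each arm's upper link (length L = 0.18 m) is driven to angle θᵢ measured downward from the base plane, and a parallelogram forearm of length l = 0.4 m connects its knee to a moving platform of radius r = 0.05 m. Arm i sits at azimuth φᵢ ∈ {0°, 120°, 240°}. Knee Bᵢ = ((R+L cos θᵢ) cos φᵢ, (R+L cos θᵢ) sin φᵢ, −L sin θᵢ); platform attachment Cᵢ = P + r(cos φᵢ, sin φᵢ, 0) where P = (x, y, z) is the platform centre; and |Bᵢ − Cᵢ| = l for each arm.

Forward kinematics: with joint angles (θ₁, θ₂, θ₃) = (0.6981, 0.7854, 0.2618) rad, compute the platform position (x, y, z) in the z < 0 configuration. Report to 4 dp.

arm 1 at φ=0.0°: e+L cos θ1 = 0.2679;  O1 = (0.2679, 0.0000, -0.1157)
arm 2 at φ=120.0°: e+L cos θ2 = 0.2573;  O2 = (-0.1286, 0.2228, -0.1273)
O3 = (0.3039·cos240.0°, 0.3039·sin240.0°, -0.0466) = (-0.1519, -0.2632, -0.0466)
|O₂|²−|O₁|² = -0.0028;  |O₃|²−|O₁|² = 0.0094
linear system: -0.7931x+0.4456y = -0.0028−-0.0232z; -0.8396x+-0.5263y = 0.0094−0.1382z
Cramer: x(z) = -0.0034+0.0624z;  y(z) = -0.0123+0.1631z
into |P−O₁|² = l²: 1.0305z² + 0.1935z + -0.0728 = 0;  Δ = 0.3377;  z = -0.3759 or 0.1881 → z<0 root = -0.3759
x = -0.0269, y = -0.0736

(-0.0269, -0.0736, -0.3759)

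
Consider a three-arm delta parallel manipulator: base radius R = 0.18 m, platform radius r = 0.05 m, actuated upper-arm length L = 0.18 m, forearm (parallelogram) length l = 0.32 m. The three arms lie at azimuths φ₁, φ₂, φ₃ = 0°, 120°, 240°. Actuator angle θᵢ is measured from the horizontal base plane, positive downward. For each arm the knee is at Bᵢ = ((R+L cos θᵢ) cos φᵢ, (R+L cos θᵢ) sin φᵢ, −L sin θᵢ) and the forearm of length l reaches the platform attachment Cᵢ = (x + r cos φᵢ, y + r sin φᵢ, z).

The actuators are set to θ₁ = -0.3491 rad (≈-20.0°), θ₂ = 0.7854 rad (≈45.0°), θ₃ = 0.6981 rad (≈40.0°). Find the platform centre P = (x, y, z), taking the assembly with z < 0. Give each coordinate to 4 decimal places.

centre 1 = (0.2991·cos0.0°, 0.2991·sin0.0°, 0.0616) = (0.2991, 0.0000, 0.0616)
φ2=120.0°: virtual centre (-0.1286, 0.2228, -0.1273), radius l
arm 3 at φ=240.0°: (R−r)+L cos θ3 = 0.2679;  centre 3 = (-0.1339, -0.2320, -0.1157)
eliminate P² terms by subtracting sphere 1 from 2 and 3
linear system: -0.8556x+0.4456y = -0.0109−-0.3777z; -0.8662x+-0.4640y = -0.0081−-0.3545z
det = 0.7830;  x = 0.0111+-0.4256z,  y = -0.0032+0.0304z
quadratic in z: (1.1821)z²+(0.1219)z+(-0.0156)=0, √Δ=0.2978 → z ∈ {-0.1775, 0.0744}; z = -0.1775 (taking z<0)
x = 0.0866, y = -0.0086

(0.0866, -0.0086, -0.1775)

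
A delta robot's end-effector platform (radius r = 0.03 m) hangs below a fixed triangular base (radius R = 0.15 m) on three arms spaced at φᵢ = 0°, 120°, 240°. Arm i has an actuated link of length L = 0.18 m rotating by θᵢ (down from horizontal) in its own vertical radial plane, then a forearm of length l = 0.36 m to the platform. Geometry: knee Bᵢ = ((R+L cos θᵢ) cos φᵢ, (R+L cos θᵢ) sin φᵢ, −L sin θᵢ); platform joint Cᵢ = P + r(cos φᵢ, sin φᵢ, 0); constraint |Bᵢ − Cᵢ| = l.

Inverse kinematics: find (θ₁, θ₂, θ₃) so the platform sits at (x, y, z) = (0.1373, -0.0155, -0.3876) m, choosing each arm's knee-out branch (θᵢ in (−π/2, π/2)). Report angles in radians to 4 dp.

θ₁ = 0.3490, θ₂ = 1.2216, θ₃ = 1.1343

arm 1 (φ=0.0°): x'=0.1373, y'=-0.0155
  A cos θ + B sin θ = C:  -0.0173·cos θ + -0.3876·sin θ = -0.1488
  γ=atan2(-0.3876,-0.0173)=-1.6154;  ψ=arccos(-0.3836)=1.9644;  θ1=γ+ψ≈0.3490
φ2=120.0° → target in arm frame (-0.0821, -0.1112)
  A=0.2021, B=-0.3876, C=(l²−L²−A²−y'²−z²)/(2L)=-0.2951
  γ=atan2(-0.3876,0.2021)=-1.0902;  ψ=arccos(-0.6750)=2.3118;  θ2=γ+ψ≈1.2216
rotate P by −φ3: (-0.0552, 0.1267, -0.3876)
  A=0.1752, B=-0.3876, C=(l²−L²−A²−y'²−z²)/(2L)=-0.2772
  √(A²+B²)=0.4254;  θ3 = -1.1462+2.2805 ≈ 1.1343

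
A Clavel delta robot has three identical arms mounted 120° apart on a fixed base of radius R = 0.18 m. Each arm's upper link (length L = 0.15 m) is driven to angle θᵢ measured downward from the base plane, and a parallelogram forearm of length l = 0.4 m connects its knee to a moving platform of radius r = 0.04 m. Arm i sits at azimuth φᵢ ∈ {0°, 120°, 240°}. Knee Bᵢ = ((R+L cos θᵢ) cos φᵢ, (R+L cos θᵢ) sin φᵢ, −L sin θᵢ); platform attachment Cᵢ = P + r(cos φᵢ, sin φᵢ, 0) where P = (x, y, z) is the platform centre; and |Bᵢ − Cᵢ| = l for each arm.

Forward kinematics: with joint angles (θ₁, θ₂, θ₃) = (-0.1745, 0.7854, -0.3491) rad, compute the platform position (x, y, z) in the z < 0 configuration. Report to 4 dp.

φ1=0.0°: virtual centre (0.2877, 0.0000, 0.0260), radius l
S2 = (0.2461·cos120.0°, 0.2461·sin120.0°, -0.1061) = (-0.1230, 0.2131, -0.1061)
φ3=240.0°: virtual centre (-0.1405, -0.2433, 0.0513), radius l
|S₂|²−|S₁|² = -0.0117;  |S₃|²−|S₁|² = -0.0019
plane₁₂: -0.8215x+0.4262y+-0.2642z = -0.0117
Cramer: x(z) = 0.0085-0.1400z;  y(z) = -0.0110+0.3502z
quadratic in z: (1.1422)z²+(0.0184)z+(-0.0812)=0, √Δ=0.6094 → z ∈ {-0.2748, 0.2587}; z = -0.2748 (taking z<0)
x = 0.0469, y = -0.1073

(0.0469, -0.1073, -0.2748)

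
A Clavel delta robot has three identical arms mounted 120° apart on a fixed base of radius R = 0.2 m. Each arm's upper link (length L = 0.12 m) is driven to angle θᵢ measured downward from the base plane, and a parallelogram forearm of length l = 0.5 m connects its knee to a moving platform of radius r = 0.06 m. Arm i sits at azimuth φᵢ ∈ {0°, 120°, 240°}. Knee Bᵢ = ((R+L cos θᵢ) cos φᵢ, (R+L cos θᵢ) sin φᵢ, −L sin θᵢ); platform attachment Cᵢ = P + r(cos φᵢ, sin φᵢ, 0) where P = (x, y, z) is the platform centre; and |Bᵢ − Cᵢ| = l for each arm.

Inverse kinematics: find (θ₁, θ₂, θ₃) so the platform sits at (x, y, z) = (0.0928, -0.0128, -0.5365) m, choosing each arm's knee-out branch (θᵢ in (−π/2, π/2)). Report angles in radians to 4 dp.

rotate P by −φ1: (0.0928, -0.0128, -0.5365)
  e−x'=0.0472;  (l²−L²−(e−x')²−y'²−z²)/2L = -0.2276
  γ=atan2(-0.5365,0.0472)=-1.4830;  ψ=arccos(-0.4226)=2.0071;  θ1=γ+ψ≈0.5241
φ2=120.0° → target in arm frame (-0.0575, -0.0740)
  A cos θ + B sin θ = C:  0.1975·cos θ + -0.5365·sin θ = -0.4029
  √(A²+B²)=0.5717;  θ2 = -1.2181+2.3529 ≈ 1.1349
φ3=240.0° → target in arm frame (-0.0353, 0.0868)
  e−x'=0.1753;  (l²−L²−(e−x')²−y'²−z²)/2L = -0.3771
  √(A²+B²)=0.5644;  θ3 = -1.2550+2.3024 ≈ 1.0474

θ₁ = 0.5241, θ₂ = 1.1349, θ₃ = 1.0474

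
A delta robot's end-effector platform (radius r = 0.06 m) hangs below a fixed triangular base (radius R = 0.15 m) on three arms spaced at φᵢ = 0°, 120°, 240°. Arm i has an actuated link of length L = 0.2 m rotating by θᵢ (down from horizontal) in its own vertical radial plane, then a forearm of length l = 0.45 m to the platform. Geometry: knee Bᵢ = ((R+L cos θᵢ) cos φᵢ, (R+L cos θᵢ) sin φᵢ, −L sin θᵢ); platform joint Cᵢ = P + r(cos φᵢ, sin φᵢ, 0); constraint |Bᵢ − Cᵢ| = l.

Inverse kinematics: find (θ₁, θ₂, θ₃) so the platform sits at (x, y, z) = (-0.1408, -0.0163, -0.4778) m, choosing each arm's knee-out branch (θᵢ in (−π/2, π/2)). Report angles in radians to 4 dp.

θ₁ = 1.0470, θ₂ = 0.5234, θ₃ = 0.4363

φ1=0.0° → target in arm frame (-0.1408, -0.0163)
  e−x'=0.2308;  (l²−L²−(e−x')²−y'²−z²)/2L = -0.2983
  √(A²+B²)=0.5306;  θ1 = -1.1208+2.1678 ≈ 1.0470
arm 2 (φ=120.0°): x'=0.0563, y'=0.1301
  A cos θ + B sin θ = C:  0.0337·cos θ + -0.4778·sin θ = -0.2096
  γ=atan2(-0.4778,0.0337)=-1.5003;  ψ=arccos(-0.4377)=2.0238;  θ2=γ+ψ≈0.5234
arm 3 (φ=240.0°): x'=0.0845, y'=-0.1138
  A=0.0055, B=-0.4778, C=(l²−L²−A²−y'²−z²)/(2L)=-0.1969
  γ=atan2(-0.4778,0.0055)=-1.5593;  ψ=arccos(-0.4121)=1.9956;  θ3=γ+ψ≈0.4363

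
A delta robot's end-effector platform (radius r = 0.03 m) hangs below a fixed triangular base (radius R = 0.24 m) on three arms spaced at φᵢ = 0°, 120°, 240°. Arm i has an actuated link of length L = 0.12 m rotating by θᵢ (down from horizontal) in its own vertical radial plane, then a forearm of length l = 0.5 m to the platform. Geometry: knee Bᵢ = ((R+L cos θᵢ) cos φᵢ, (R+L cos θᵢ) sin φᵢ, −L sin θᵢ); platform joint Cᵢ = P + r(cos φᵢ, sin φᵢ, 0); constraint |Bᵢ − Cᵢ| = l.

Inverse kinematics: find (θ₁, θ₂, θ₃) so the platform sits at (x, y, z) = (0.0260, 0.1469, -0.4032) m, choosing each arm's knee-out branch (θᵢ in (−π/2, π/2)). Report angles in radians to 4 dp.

θ₁ = 0.2619, θ₂ = -0.3484, θ₃ = 1.1348

arm 1 (φ=0.0°): x'=0.0260, y'=0.1469
  A=0.1840, B=-0.4032, C=(l²−L²−A²−y'²−z²)/(2L)=0.0733
  √(A²+B²)=0.4432;  θ1 = -1.1427+1.4046 ≈ 0.2619
rotate P by −φ2: (0.1142, -0.0960, -0.4032)
  A cos θ + B sin θ = C:  0.0958·cos θ + -0.4032·sin θ = 0.2277
  √(A²+B²)=0.4144;  θ2 = -1.3376+0.9891 ≈ -0.3484
φ3=240.0° → target in arm frame (-0.1402, -0.0509)
  A=0.3502, B=-0.4032, C=(l²−L²−A²−y'²−z²)/(2L)=-0.2176
  θ3 = atan2(B,A) + arccos(C/0.5341) = 1.1348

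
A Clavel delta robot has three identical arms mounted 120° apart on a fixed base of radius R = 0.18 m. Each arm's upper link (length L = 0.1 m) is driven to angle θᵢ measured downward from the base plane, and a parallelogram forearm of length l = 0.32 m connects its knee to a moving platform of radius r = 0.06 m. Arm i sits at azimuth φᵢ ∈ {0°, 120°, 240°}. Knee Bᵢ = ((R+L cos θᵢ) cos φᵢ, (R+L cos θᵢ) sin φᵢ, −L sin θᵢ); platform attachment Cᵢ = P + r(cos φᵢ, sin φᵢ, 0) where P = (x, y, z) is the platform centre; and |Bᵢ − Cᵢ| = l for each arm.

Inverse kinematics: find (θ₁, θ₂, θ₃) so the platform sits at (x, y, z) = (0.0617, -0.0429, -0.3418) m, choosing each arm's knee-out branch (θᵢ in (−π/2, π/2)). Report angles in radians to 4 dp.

θ₁ = 0.6110, θ₂ = 1.3963, θ₃ = 0.9601

rotate P by −φ1: (0.0617, -0.0429, -0.3418)
  e−x'=0.0583;  (l²−L²−(e−x')²−y'²−z²)/2L = -0.1483
  γ=atan2(-0.3418,0.0583)=-1.4019;  ψ=arccos(-0.4278)=2.0129;  θ1=γ+ψ≈0.6110
rotate P by −φ2: (-0.0680, -0.0320, -0.3418)
  A=0.1880, B=-0.3418, C=(l²−L²−A²−y'²−z²)/(2L)=-0.3040
  θ2 = atan2(B,A) + arccos(C/0.3901) = 1.3963
φ3=240.0° → target in arm frame (0.0063, 0.0749)
  A=0.1137, B=-0.3418, C=(l²−L²−A²−y'²−z²)/(2L)=-0.2148
  √(A²+B²)=0.3602;  θ3 = -1.2497+2.2097 ≈ 0.9601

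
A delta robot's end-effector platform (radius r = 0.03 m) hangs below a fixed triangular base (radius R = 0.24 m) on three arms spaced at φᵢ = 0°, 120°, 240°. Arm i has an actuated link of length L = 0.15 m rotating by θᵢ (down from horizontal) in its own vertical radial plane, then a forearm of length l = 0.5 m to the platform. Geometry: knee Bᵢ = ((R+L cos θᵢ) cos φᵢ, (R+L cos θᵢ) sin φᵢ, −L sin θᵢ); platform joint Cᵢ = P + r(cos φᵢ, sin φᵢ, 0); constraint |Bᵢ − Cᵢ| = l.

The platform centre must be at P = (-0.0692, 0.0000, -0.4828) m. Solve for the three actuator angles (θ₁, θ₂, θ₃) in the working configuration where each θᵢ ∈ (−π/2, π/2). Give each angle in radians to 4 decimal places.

arm 1 (φ=0.0°): x'=-0.0692, y'=0.0000
  e−x'=0.2792;  (l²−L²−(e−x')²−y'²−z²)/2L = -0.2785
  θ1 = atan2(B,A) + arccos(C/0.5577) = 1.0472
arm 2 (φ=120.0°): x'=0.0346, y'=0.0599
  A cos θ + B sin θ = C:  0.1754·cos θ + -0.4828·sin θ = -0.1332
  √(A²+B²)=0.5137;  θ2 = -1.2223+1.8331 ≈ 0.6107
rotate P by −φ3: (0.0346, -0.0599, -0.4828)
  A=0.1754, B=-0.4828, C=(l²−L²−A²−y'²−z²)/(2L)=-0.1332
  θ3 = atan2(B,A) + arccos(C/0.5137) = 0.6107

θ₁ = 1.0472, θ₂ = 0.6107, θ₃ = 0.6107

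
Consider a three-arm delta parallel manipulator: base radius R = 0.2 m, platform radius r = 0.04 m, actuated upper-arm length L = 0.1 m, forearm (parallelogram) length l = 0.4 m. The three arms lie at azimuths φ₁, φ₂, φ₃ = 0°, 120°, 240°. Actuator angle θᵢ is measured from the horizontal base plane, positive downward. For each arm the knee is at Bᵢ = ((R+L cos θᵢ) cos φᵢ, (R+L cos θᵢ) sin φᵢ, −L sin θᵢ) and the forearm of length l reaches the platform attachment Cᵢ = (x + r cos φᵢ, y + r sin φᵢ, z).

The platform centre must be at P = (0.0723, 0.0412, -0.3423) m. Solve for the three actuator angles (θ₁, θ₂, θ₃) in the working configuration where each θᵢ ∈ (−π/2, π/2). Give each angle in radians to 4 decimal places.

φ1=0.0° → target in arm frame (0.0723, 0.0412)
  A=0.0877, B=-0.3423, C=(l²−L²−A²−y'²−z²)/(2L)=0.1172
  θ1 = atan2(B,A) + arccos(C/0.3534) = -0.0873
arm 2 (φ=120.0°): x'=-0.0005, y'=-0.0832
  A cos θ + B sin θ = C:  0.1605·cos θ + -0.3423·sin θ = 0.0008
  θ2 = atan2(B,A) + arccos(C/0.3780) = 0.4363
arm 3 (φ=240.0°): x'=-0.0718, y'=0.0420
  A cos θ + B sin θ = C:  0.2318·cos θ + -0.3423·sin θ = -0.1134
  √(A²+B²)=0.4134;  θ3 = -0.9755+1.8487 ≈ 0.8732

θ₁ = -0.0873, θ₂ = 0.4363, θ₃ = 0.8732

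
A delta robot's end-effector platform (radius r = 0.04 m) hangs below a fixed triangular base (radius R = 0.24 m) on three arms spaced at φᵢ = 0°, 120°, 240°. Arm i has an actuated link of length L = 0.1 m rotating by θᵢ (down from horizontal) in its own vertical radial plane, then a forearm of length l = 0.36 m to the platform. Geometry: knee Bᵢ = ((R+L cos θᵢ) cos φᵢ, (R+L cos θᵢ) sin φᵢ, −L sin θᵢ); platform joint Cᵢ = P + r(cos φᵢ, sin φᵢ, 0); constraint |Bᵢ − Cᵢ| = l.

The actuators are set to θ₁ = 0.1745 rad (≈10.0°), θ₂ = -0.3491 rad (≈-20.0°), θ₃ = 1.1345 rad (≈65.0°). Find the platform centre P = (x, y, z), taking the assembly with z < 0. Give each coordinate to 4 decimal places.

(0.0244, 0.0866, -0.2341)

φ1=0.0°: virtual centre (0.2985, 0.0000, -0.0174), radius l
arm 2 at φ=120.0°: ρ2 = 0.2940;  O2 = (-0.1470, 0.2546, 0.0342)
φ3=240.0°: virtual centre (-0.1211, -0.2098, -0.0906), radius l
subtract pairs → two planes through P
[-0.8909 0.5092 0.1031]·P = -0.0018;  [-0.8392 -0.4196 -0.1465]·P = -0.0225
det = 0.8011;  x = 0.0152+-0.0391z,  y = 0.0231+-0.2710z
sphere 1 gives Az²+Bz+C=0 with A=1.0750, B=0.0444, C=-0.0485;  B²−4AC=0.2107;  roots -0.2341, 0.1929;  negative root z = -0.2341
x = 0.0244, y = 0.0866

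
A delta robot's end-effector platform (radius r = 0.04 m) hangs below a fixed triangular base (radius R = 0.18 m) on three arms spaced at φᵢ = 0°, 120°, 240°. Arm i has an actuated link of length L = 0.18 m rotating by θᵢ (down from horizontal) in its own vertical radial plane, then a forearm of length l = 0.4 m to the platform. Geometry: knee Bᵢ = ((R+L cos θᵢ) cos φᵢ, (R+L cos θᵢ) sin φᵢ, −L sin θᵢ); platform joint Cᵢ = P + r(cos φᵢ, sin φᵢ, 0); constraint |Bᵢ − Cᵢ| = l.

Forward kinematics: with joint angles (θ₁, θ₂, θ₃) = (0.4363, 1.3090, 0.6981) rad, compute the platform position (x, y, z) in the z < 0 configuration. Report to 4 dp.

(0.0997, -0.1017, -0.4051)

O1 = (0.3031·cos0.0°, 0.3031·sin0.0°, -0.0761) = (0.3031, 0.0000, -0.0761)
φ2=120.0°: virtual centre (-0.0933, 0.1616, -0.1739), radius l
O3 = (0.2779·cos240.0°, 0.2779·sin240.0°, -0.1157) = (-0.1389, -0.2407, -0.1157)
|O₂|²−|O₁|² = -0.0326;  |O₃|²−|O₁|² = -0.0071
plane₁₂: -0.7929x+0.3232y+-0.1956z = -0.0326
det = 0.6674;  x = 0.0270+-0.1795z,  y = -0.0348+0.1650z
into |P−O₁|² = l²: 1.0594z² + 0.2398z + -0.0767 = 0;  Δ = 0.3826;  z = -0.4051 or 0.1788 → z<0 root = -0.4051
x = 0.0997, y = -0.1017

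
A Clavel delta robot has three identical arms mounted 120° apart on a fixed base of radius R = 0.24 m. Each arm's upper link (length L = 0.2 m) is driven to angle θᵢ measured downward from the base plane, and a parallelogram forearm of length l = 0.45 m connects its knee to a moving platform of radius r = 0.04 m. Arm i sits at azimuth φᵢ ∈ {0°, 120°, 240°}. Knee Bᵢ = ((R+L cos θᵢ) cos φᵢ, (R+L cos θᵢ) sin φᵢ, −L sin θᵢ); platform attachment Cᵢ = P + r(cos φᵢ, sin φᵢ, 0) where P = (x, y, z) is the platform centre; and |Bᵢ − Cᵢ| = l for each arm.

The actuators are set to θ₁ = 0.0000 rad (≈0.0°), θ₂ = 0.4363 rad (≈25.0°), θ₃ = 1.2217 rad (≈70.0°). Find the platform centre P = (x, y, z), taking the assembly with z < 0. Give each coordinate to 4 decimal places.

O1 = (0.4000·cos0.0°, 0.4000·sin0.0°, 0.0000) = (0.4000, 0.0000, 0.0000)
O2 = (0.3813·cos120.0°, 0.3813·sin120.0°, -0.0845) = (-0.1906, 0.3302, -0.0845)
O3 = (0.2684·cos240.0°, 0.2684·sin240.0°, -0.1879) = (-0.1342, -0.2324, -0.1879)
eliminate P² terms by subtracting sphere 1 from 2 and 3
plane₁₂: -1.1813x+0.6604y+-0.1690z = -0.0075
det = 1.2547;  x = 0.0305+-0.2605z,  y = 0.0432+-0.2099z
into |P−O₁|² = l²: 1.1119z² + 0.1744z + -0.0641 = 0;  Δ = 0.3155;  z = -0.3310 or 0.1742 → z<0 root = -0.3310
x = 0.1167, y = 0.1127

(0.1167, 0.1127, -0.3310)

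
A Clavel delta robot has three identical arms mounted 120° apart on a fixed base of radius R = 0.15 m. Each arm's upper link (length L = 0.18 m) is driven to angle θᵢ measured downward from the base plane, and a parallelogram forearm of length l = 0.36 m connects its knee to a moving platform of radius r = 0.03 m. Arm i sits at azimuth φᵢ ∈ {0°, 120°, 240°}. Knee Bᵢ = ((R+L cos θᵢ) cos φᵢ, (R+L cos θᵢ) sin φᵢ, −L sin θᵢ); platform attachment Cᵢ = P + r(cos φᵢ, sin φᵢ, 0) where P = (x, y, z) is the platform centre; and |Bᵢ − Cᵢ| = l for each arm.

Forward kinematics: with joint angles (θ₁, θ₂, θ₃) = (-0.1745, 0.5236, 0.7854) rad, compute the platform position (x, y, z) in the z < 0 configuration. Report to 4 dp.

(0.0982, 0.0326, -0.2669)

O1 = (0.2973·cos0.0°, 0.2973·sin0.0°, 0.0313) = (0.2973, 0.0000, 0.0313)
O2 = (0.2759·cos120.0°, 0.2759·sin120.0°, -0.0900) = (-0.1379, 0.2389, -0.0900)
O3 = (0.2473·cos240.0°, 0.2473·sin240.0°, -0.1273) = (-0.1236, -0.2141, -0.1273)
|O₂|²−|O₁|² = -0.0051;  |O₃|²−|O₁|² = -0.0120
linear system: -0.8704x+0.4778y = -0.0051−-0.2425z; -0.8418x+-0.4283y = -0.0120−-0.3171z
det = 0.7751;  x = 0.0102+-0.3295z,  y = 0.0079+-0.0927z
into |P−O₁|² = l²: 1.1172z² + 0.1252z + -0.0462 = 0;  Δ = 0.2220;  z = -0.2669 or 0.1549 → z<0 root = -0.2669
x = 0.0982, y = 0.0326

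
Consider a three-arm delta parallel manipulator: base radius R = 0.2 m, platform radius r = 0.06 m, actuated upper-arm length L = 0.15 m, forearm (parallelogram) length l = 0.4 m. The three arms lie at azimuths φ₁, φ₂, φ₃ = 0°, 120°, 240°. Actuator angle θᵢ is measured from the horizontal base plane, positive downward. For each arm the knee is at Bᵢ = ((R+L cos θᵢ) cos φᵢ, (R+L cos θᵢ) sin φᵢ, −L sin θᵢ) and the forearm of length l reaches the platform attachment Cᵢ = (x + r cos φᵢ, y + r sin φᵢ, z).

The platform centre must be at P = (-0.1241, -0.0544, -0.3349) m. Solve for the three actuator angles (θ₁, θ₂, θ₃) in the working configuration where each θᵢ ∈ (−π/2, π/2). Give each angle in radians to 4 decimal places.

rotate P by −φ1: (-0.1241, -0.0544, -0.3349)
  A=0.2641, B=-0.3349, C=(l²−L²−A²−y'²−z²)/(2L)=-0.1579
  γ=atan2(-0.3349,0.2641)=-0.9030;  ψ=arccos(-0.3702)=1.9500;  θ1=γ+ψ≈1.0470
φ2=120.0° → target in arm frame (0.0149, 0.1347)
  A cos θ + B sin θ = C:  0.1251·cos θ + -0.3349·sin θ = -0.0281
  θ2 = atan2(B,A) + arccos(C/0.3575) = 0.4361
arm 3 (φ=240.0°): x'=0.1092, y'=-0.0803
  e−x'=0.0308;  (l²−L²−(e−x')²−y'²−z²)/2L = 0.0598
  θ3 = atan2(B,A) + arccos(C/0.3363) = -0.0870

θ₁ = 1.0470, θ₂ = 0.4361, θ₃ = -0.0870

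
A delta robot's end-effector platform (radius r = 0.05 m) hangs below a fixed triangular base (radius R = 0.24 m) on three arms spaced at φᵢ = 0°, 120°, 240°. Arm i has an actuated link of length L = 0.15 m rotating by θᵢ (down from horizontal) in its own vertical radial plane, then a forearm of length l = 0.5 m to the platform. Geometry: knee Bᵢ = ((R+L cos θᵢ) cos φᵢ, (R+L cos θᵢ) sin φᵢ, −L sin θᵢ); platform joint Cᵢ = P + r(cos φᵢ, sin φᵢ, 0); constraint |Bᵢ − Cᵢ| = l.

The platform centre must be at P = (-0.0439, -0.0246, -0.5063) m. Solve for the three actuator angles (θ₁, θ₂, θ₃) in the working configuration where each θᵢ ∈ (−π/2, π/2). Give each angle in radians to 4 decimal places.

θ₁ = 0.9598, θ₂ = 0.7853, θ₃ = 0.6107

arm 1 (φ=0.0°): x'=-0.0439, y'=-0.0246
  A=0.2339, B=-0.5063, C=(l²−L²−A²−y'²−z²)/(2L)=-0.2805
  √(A²+B²)=0.5577;  θ1 = -1.1380+2.0978 ≈ 0.9598
rotate P by −φ2: (0.0006, 0.0503, -0.5063)
  A cos θ + B sin θ = C:  0.1894·cos θ + -0.5063·sin θ = -0.2241
  θ2 = atan2(B,A) + arccos(C/0.5406) = 0.7853
φ3=240.0° → target in arm frame (0.0433, -0.0257)
  A=0.1467, B=-0.5063, C=(l²−L²−A²−y'²−z²)/(2L)=-0.1701
  γ=atan2(-0.5063,0.1467)=-1.2887;  ψ=arccos(-0.3227)=1.8994;  θ3=γ+ψ≈0.6107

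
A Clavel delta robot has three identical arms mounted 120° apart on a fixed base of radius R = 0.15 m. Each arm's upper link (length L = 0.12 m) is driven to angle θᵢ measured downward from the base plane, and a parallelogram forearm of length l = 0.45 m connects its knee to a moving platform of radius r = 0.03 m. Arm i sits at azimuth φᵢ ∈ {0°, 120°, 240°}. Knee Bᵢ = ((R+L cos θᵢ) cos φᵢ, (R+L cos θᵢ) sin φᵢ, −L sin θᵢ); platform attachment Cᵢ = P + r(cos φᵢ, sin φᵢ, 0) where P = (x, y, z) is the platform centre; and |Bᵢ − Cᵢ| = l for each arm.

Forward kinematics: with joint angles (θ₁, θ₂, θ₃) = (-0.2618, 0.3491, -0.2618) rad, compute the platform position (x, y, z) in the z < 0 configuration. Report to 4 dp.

(0.0383, -0.0664, -0.3678)

S1 = (0.2359·cos0.0°, 0.2359·sin0.0°, 0.0311) = (0.2359, 0.0000, 0.0311)
φ2=120.0°: virtual centre (-0.1164, 0.2016, -0.0410), radius l
arm 3 at φ=240.0°: (R−r)+L cos θ3 = 0.2359;  S3 = (-0.1180, -0.2043, 0.0311)
eliminate P² terms by subtracting sphere 1 from 2 and 3
[-0.7046 0.4032 -0.1442]·P = -0.0008;  [-0.7077 -0.4086 0.0000]·P = 0.0000
Cramer: x(z) = 0.0005-0.1028z;  y(z) = -0.0009+0.1780z
sphere 1 gives Az²+Bz+C=0 with A=1.0423, B=-0.0141, C=-0.1461;  B²−4AC=0.6094;  roots -0.3678, 0.3812;  negative root z = -0.3678
x = 0.0383, y = -0.0664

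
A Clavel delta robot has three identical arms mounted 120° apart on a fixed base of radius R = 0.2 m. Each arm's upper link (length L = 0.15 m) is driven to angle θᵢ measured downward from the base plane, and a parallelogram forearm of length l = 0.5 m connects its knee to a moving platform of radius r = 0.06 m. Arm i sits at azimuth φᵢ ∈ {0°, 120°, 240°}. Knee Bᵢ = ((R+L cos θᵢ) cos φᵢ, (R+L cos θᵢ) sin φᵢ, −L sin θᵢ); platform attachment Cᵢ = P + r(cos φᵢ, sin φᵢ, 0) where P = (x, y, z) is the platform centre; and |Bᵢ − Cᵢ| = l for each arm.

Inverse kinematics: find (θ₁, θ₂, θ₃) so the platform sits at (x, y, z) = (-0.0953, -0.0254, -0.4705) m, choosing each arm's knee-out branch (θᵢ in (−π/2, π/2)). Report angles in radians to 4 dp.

θ₁ = 0.7853, θ₂ = 0.3489, θ₃ = 0.1743

arm 1 (φ=0.0°): x'=-0.0953, y'=-0.0254
  e−x'=0.2353;  (l²−L²−(e−x')²−y'²−z²)/2L = -0.1663
  θ1 = atan2(B,A) + arccos(C/0.5261) = 0.7853
φ2=120.0° → target in arm frame (0.0257, 0.0952)
  A cos θ + B sin θ = C:  0.1143·cos θ + -0.4705·sin θ = -0.0534
  γ=atan2(-0.4705,0.1143)=-1.3324;  ψ=arccos(-0.1102)=1.6813;  θ2=γ+ψ≈0.3489
rotate P by −φ3: (0.0696, -0.0698, -0.4705)
  A=0.0704, B=-0.4705, C=(l²−L²−A²−y'²−z²)/(2L)=-0.0123
  √(A²+B²)=0.4757;  θ3 = -1.4224+1.5967 ≈ 0.1743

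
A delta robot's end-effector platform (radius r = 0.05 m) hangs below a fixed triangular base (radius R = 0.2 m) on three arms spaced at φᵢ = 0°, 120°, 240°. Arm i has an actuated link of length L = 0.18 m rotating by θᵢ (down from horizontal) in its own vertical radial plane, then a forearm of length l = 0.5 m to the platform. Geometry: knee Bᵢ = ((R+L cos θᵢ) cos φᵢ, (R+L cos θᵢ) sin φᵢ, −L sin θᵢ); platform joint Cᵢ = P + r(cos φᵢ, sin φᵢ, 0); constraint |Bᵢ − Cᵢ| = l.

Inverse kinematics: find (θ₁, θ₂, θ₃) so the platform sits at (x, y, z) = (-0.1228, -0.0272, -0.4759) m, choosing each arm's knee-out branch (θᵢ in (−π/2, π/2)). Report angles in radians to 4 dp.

φ1=0.0° → target in arm frame (-0.1228, -0.0272)
  A cos θ + B sin θ = C:  0.2728·cos θ + -0.4759·sin θ = -0.2334
  θ1 = atan2(B,A) + arccos(C/0.5485) = 0.9601
φ2=120.0° → target in arm frame (0.0378, 0.1199)
  e−x'=0.1122;  (l²−L²−(e−x')²−y'²−z²)/2L = -0.0996
  θ2 = atan2(B,A) + arccos(C/0.4889) = 0.4365
φ3=240.0° → target in arm frame (0.0850, -0.0927)
  A=0.0650, B=-0.4759, C=(l²−L²−A²−y'²−z²)/(2L)=-0.0603
  θ3 = atan2(B,A) + arccos(C/0.4803) = 0.2617

θ₁ = 0.9601, θ₂ = 0.4365, θ₃ = 0.2617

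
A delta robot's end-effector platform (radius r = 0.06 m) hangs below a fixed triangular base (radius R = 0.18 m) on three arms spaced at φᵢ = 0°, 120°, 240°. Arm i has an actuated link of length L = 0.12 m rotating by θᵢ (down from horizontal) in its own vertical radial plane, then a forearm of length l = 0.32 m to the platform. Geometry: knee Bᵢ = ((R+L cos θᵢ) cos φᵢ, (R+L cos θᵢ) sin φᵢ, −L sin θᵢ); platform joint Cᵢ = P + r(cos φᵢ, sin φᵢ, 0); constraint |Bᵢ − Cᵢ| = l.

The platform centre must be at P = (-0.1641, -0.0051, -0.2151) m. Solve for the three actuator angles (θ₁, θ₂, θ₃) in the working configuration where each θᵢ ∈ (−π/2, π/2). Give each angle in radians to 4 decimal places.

θ₁ = 1.3964, θ₂ = -0.1752, θ₃ = -0.2617

arm 1 (φ=0.0°): x'=-0.1641, y'=-0.0051
  e−x'=0.2841;  (l²−L²−(e−x')²−y'²−z²)/2L = -0.1625
  √(A²+B²)=0.3563;  θ1 = -0.6480+2.0444 ≈ 1.3964
arm 2 (φ=120.0°): x'=0.0776, y'=0.1447
  A cos θ + B sin θ = C:  0.0424·cos θ + -0.2151·sin θ = 0.0792
  θ2 = atan2(B,A) + arccos(C/0.2192) = -0.1752
φ3=240.0° → target in arm frame (0.0865, -0.1396)
  e−x'=0.0335;  (l²−L²−(e−x')²−y'²−z²)/2L = 0.0880
  θ3 = atan2(B,A) + arccos(C/0.2177) = -0.2617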